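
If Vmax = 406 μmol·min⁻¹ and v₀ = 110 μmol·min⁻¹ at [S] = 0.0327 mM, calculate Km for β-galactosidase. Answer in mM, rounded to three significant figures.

0.0880 mM

From v = Vmax[S]/(Km+[S]), Km = [S](Vmax − v)/v.
Km = 0.0327 × (406 − 110) / 110 = 9.679/110 = 0.0880 mM.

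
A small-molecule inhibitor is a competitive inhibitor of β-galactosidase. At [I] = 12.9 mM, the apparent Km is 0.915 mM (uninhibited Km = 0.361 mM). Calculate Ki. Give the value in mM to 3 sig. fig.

Competitive: Km,app = α·Km with α = 1 + [I]/Ki.
α = Km,app/Km = 0.915/0.361 = 2.535.
Since α = 1 + [I]/Ki, [I]/Ki = 2.535 − 1 = 1.535 and Ki = 12.9/1.535 = 8.41 mM.

8.41 mM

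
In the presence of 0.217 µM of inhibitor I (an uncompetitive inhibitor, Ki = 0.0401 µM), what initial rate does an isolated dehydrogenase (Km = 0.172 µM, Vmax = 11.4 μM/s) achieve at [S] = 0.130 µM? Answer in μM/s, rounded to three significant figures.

With α = 1 + [I]/Ki = 1 + 0.217/0.0401 = 6.411, the uncompetitive rate law is v = (Vmax/α)·[S] / (Km/α + [S]).
v = (11.4/6.411)×0.130 / (0.172/6.411 + 0.130) = 0.2311/0.1568 = 1.47 μM/s.

1.47 μM/s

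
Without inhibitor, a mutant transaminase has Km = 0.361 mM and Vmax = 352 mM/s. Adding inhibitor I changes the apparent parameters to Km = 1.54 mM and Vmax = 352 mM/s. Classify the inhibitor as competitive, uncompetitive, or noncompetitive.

Km increases (0.361 → 1.54 mM) while Vmax is unchanged — the hallmark of competitive inhibition.

competitive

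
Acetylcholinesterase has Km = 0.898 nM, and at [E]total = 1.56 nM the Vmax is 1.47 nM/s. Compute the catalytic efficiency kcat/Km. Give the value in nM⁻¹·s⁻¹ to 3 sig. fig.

1.05 nM⁻¹·s⁻¹

kcat = Vmax/[E]total = 1.47/1.56 = 0.942 s⁻¹.
kcat/Km = 0.942/0.898 = 1.05 nM⁻¹·s⁻¹.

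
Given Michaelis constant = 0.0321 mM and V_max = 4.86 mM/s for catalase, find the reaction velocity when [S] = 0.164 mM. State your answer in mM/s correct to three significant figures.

v = Vmax·[S]/(Km + [S]) = 4.86 × 0.164 / (0.0321 + 0.164)
  = 0.7970 / 0.1961 = 4.06 mM/s.

4.06 mM/s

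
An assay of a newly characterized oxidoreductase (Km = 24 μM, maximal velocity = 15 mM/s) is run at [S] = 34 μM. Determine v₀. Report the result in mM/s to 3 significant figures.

[S]/(Km+[S]) = 34/58.00 = 0.5862, the fractional saturation.
v = 0.5862 × Vmax = 0.5862 × 15 = 8.79 mM/s.

8.79 mM/s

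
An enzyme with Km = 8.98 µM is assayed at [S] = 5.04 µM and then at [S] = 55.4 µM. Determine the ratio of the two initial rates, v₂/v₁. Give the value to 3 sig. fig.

2.39

The fractional saturations are [S]/(Km+[S]) = 5.04/14.02 = 0.3595 and 55.4/64.38 = 0.8605.
v₂/v₁ is just their ratio: 0.8605/0.3595 = 2.39.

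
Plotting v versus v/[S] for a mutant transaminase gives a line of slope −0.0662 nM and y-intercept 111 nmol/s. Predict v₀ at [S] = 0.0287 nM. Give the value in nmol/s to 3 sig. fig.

33.6 nmol/s

In the Eadie–Hofstee form v = Vmax − Km·(v/[S]), the slope is −Km and the intercept is Vmax, so Km = 0.0662 nM and Vmax = 111 nmol/s.
v = 111 × 0.0287/(0.0662 + 0.0287) = 33.6 nmol/s.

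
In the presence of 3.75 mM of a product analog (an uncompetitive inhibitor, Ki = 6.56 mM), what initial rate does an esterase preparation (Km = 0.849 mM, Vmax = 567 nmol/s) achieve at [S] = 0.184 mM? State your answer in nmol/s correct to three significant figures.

91.7 nmol/s

α = 1 + [I]/Ki = 1 + 3.75/6.56 = 1.572.
For an uncompetitive inhibitor, both parameters are divided by α, giving Vmax/α and Km/α: Km,app = 0.540 mM, Vmax,app = 361 nmol/s.
v = Vmax,app·[S]/(Km,app + [S]) = 361 × 0.184/(0.540 + 0.184) = 91.7 nmol/s.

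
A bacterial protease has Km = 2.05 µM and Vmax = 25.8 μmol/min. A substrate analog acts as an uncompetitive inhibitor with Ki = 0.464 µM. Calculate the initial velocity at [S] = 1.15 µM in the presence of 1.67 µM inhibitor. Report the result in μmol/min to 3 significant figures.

4.04 μmol/min

With α = 1 + [I]/Ki = 1 + 1.67/0.464 = 4.599, the uncompetitive rate law is v = (Vmax/α)·[S] / (Km/α + [S]).
v = (25.8/4.599)×1.15 / (2.05/4.599 + 1.15) = 6.451/1.596 = 4.04 μmol/min.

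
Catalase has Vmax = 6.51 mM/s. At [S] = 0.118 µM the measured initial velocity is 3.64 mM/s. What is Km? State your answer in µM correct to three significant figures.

From v = Vmax[S]/(Km+[S]), Km = [S](Vmax − v)/v.
Km = 0.118 × (6.51 − 3.64) / 3.64 = 0.3387/3.64 = 0.0930 µM.

0.0930 µM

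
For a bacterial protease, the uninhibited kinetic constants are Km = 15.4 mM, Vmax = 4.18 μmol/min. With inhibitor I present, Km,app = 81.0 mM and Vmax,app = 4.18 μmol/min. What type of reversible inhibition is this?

Km increases (15.4 → 81.0 mM) while Vmax is unchanged — the hallmark of competitive inhibition.

competitive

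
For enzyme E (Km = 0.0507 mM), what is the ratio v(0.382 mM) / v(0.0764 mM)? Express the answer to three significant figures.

Since Vmax cancels, v₂/v₁ = [S]₂(Km+[S]₁) / [S]₁(Km+[S]₂).
= 0.382×(0.0507+0.0764) / (0.0764×(0.0507+0.382)) = 0.04855/0.03306 = 1.47.

1.47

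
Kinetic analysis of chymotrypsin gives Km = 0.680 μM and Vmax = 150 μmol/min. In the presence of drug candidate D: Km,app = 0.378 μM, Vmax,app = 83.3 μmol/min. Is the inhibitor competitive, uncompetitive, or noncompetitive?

Both Km and Vmax decrease by the same factor (~1.80-fold) — characteristic of uncompetitive inhibition.

uncompetitive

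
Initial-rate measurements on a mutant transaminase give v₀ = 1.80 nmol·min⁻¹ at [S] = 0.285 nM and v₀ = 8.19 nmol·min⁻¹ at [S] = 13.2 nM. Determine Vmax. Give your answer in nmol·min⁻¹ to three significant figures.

From v = Vmax[S]/(Km+[S]), each point gives Vmax = v(Km+[S])/[S].
Equating: 1.80(Km+0.285)/0.285 = 8.19(Km+13.2)/13.2.
6.316·Km + 1.80 = 0.6205·Km + 8.19, so (6.316 − 0.6205)·Km = 8.19 − 1.80.
Km = 6.390/5.695 = 1.12 nM; then Vmax = 1.80(1.12+0.285)/0.285 = 8.89 nmol·min⁻¹.

8.89 nmol·min⁻¹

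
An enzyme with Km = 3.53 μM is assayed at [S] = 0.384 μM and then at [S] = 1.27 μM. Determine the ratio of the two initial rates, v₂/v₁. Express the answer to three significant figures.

2.70

Since Vmax cancels, v₂/v₁ = [S]₂(Km+[S]₁) / [S]₁(Km+[S]₂).
= 1.27×(3.53+0.384) / (0.384×(3.53+1.27)) = 4.971/1.843 = 2.70.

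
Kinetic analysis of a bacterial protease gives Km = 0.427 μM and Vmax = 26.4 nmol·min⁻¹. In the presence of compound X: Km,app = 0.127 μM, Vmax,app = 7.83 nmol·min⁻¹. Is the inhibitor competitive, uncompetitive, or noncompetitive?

Both Km and Vmax decrease by the same factor (~3.37-fold) — characteristic of uncompetitive inhibition.

uncompetitive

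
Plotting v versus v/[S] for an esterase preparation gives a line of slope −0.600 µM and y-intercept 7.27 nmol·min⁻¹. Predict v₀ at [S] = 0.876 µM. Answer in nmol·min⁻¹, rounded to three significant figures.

In the Eadie–Hofstee form v = Vmax − Km·(v/[S]), the slope is −Km and the intercept is Vmax, so Km = 0.600 µM and Vmax = 7.27 nmol·min⁻¹.
v = 7.27 × 0.876/(0.600 + 0.876) = 4.31 nmol·min⁻¹.

4.31 nmol·min⁻¹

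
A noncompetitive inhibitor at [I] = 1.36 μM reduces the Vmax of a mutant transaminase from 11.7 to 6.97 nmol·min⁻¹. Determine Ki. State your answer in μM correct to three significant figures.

2.00 μM

Noncompetitive: Vmax,app = Vmax/α with α = 1 + [I]/Ki.
α = Vmax/Vmax,app = 11.7/6.97 = 1.679.
Since α = 1 + [I]/Ki, [I]/Ki = 1.679 − 1 = 0.6786 and Ki = 1.36/0.6786 = 2.00 μM.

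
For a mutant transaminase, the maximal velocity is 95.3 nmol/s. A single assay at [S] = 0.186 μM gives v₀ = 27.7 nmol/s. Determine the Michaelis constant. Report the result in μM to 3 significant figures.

0.454 μM

From v = Vmax[S]/(Km+[S]), Km = [S](Vmax − v)/v.
Km = 0.186 × (95.3 − 27.7) / 27.7 = 12.57/27.7 = 0.454 μM.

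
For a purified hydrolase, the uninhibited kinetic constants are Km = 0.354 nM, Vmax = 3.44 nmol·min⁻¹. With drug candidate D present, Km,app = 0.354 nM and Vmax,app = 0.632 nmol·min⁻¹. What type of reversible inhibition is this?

noncompetitive

Vmax decreases (3.44 → 0.632 nmol·min⁻¹) while Km is unchanged — pure noncompetitive inhibition.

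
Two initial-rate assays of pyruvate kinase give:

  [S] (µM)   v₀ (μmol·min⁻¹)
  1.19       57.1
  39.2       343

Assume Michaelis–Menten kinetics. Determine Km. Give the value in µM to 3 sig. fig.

7.29 µM

From v = Vmax[S]/(Km+[S]), each point gives Vmax = v(Km+[S])/[S].
Equating: 57.1(Km+1.19)/1.19 = 343(Km+39.2)/39.2.
47.98·Km + 57.1 = 8.750·Km + 343, so (47.98 − 8.750)·Km = 343 − 57.1.
Km = 285.9/39.23 = 7.29 µM; then Vmax = 57.1(7.29+1.19)/1.19 = 407 μmol·min⁻¹.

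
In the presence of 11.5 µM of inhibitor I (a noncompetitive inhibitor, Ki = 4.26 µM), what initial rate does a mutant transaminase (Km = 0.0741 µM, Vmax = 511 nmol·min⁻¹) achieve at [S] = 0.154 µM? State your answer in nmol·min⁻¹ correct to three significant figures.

With α = 1 + [I]/Ki = 1 + 11.5/4.26 = 3.700, the noncompetitive rate law is v = (Vmax/α)·[S] / (Km + [S]).
v = (511/3.700)×0.154 / (0.0741 + 0.154) = 21.27/0.2281 = 93.3 nmol·min⁻¹.

93.3 nmol·min⁻¹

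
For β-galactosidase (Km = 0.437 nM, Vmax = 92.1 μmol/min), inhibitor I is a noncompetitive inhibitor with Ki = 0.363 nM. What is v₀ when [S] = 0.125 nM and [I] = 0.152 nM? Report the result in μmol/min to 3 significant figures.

With α = 1 + [I]/Ki = 1 + 0.152/0.363 = 1.419, the noncompetitive rate law is v = (Vmax/α)·[S] / (Km + [S]).
v = (92.1/1.419)×0.125 / (0.437 + 0.125) = 8.115/0.5620 = 14.4 μmol/min.

14.4 μmol/min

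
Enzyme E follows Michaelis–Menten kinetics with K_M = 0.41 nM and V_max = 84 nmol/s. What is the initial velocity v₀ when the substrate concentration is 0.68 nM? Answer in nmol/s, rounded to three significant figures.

52.4 nmol/s

[S]/(Km+[S]) = 0.68/1.090 = 0.6239, the fractional saturation.
v = 0.6239 × Vmax = 0.6239 × 84 = 52.4 nmol/s.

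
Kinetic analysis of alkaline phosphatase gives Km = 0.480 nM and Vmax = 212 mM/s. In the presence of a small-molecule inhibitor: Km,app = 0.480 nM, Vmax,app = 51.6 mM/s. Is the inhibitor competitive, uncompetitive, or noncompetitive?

Vmax decreases (212 → 51.6 mM/s) while Km is unchanged — pure noncompetitive inhibition.

noncompetitive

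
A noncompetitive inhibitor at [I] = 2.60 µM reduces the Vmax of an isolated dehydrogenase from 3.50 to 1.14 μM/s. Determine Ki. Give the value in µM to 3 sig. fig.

Noncompetitive: Vmax,app = Vmax/α with α = 1 + [I]/Ki.
α = Vmax/Vmax,app = 3.50/1.14 = 3.070.
Ki = [I]/(α − 1) = 2.60/2.070 = 1.26 µM.

1.26 µM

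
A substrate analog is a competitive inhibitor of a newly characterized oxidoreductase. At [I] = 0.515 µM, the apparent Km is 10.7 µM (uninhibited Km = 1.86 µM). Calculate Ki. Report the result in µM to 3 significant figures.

Competitive: Km,app = α·Km with α = 1 + [I]/Ki.
α = Km,app/Km = 10.7/1.86 = 5.753.
Since α = 1 + [I]/Ki, [I]/Ki = 5.753 − 1 = 4.753 and Ki = 0.515/4.753 = 0.108 µM.

0.108 µM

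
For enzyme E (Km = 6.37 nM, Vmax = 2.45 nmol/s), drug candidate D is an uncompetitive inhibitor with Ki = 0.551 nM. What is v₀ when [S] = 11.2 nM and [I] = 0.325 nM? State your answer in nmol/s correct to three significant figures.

α = 1 + [I]/Ki = 1 + 0.325/0.551 = 1.590.
For an uncompetitive inhibitor, both parameters are divided by α, giving Vmax/α and Km/α: Km,app = 4.01 nM, Vmax,app = 1.54 nmol/s.
v = Vmax,app·[S]/(Km,app + [S]) = 1.54 × 11.2/(4.01 + 11.2) = 1.14 nmol/s.

1.14 nmol/s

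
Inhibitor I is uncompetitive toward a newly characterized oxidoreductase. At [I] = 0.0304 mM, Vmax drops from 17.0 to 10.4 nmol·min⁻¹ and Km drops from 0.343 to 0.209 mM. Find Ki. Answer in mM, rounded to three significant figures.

0.0479 mM

Uncompetitive: Vmax,app = Vmax/α (and Km,app = Km/α) with α = 1 + [I]/Ki.
α = Vmax/Vmax,app = 17.0/10.4 = 1.635.
Since α = 1 + [I]/Ki, [I]/Ki = 1.635 − 1 = 0.6346 and Ki = 0.0304/0.6346 = 0.0479 mM.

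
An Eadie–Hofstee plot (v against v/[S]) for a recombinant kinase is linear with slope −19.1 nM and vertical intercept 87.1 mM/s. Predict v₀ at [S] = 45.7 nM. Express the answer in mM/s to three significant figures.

In the Eadie–Hofstee form v = Vmax − Km·(v/[S]), the slope is −Km and the intercept is Vmax, so Km = 19.1 nM and Vmax = 87.1 mM/s.
v = 87.1 × 45.7/(19.1 + 45.7) = 61.4 mM/s.

61.4 mM/s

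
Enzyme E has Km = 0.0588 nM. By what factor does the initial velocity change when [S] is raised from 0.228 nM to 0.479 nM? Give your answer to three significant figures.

The fractional saturations are [S]/(Km+[S]) = 0.228/0.2868 = 0.7950 and 0.479/0.5378 = 0.8907.
v₂/v₁ is just their ratio: 0.8907/0.7950 = 1.12.

1.12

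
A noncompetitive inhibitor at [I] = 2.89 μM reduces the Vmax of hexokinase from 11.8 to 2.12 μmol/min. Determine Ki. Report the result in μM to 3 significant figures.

0.633 μM

Noncompetitive: Vmax,app = Vmax/α with α = 1 + [I]/Ki.
α = Vmax/Vmax,app = 11.8/2.12 = 5.566.
Ki = [I]/(α − 1) = 2.89/4.566 = 0.633 μM.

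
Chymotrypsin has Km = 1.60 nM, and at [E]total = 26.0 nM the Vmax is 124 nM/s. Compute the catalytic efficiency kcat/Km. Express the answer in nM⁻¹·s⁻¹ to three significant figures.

2.98 nM⁻¹·s⁻¹

kcat = Vmax/[E]total = 124/26.0 = 4.77 s⁻¹.
kcat/Km = 4.77/1.60 = 2.98 nM⁻¹·s⁻¹.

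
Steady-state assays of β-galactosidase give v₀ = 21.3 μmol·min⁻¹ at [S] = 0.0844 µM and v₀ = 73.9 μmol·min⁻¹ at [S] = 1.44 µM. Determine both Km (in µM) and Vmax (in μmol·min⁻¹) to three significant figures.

Km = 0.262 µM; Vmax = 87.3 μmol·min⁻¹

From v = Vmax[S]/(Km+[S]), each point gives Vmax = v(Km+[S])/[S].
Equating: 21.3(Km+0.0844)/0.0844 = 73.9(Km+1.44)/1.44.
252.4·Km + 21.3 = 51.32·Km + 73.9, so (252.4 − 51.32)·Km = 73.9 − 21.3.
Km = 52.60/201.1 = 0.262 µM; then Vmax = 21.3(0.262+0.0844)/0.0844 = 87.3 μmol·min⁻¹.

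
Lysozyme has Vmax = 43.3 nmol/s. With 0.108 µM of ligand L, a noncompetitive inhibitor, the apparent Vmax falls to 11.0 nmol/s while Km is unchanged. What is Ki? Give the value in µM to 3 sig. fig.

0.0368 µM

Noncompetitive: Vmax,app = Vmax/α with α = 1 + [I]/Ki.
α = Vmax/Vmax,app = 43.3/11.0 = 3.936.
Ki = [I]/(α − 1) = 0.108/2.936 = 0.0368 µM.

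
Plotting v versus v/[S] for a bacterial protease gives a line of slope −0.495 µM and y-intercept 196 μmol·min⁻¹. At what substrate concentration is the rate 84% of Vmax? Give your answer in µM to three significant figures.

2.60 µM

The Eadie–Hofstee slope gives Km = 0.495 µM (slope = −Km).
v/Vmax = [S]/(Km+[S]) = 0.84 ⇒ [S] = Km·0.84/(1−0.84) = 0.495 × 5.250 = 2.60 µM.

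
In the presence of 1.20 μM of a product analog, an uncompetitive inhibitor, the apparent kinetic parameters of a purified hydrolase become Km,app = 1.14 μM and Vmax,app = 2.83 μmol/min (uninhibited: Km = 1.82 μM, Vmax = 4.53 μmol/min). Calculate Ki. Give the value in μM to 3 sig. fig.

2.00 μM

Uncompetitive: Vmax,app = Vmax/α (and Km,app = Km/α) with α = 1 + [I]/Ki.
α = Vmax/Vmax,app = 4.53/2.83 = 1.601.
Since α = 1 + [I]/Ki, [I]/Ki = 1.601 − 1 = 0.6007 and Ki = 1.20/0.6007 = 2.00 μM.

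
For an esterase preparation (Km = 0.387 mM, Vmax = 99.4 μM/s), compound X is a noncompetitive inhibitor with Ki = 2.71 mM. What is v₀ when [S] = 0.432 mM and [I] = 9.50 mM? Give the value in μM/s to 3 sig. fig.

α = 1 + [I]/Ki = 1 + 9.50/2.71 = 4.506.
For a noncompetitive inhibitor, Vmax is reduced to Vmax/α while Km is unchanged: Km,app = 0.387 mM, Vmax,app = 22.1 μM/s.
v = Vmax,app·[S]/(Km,app + [S]) = 22.1 × 0.432/(0.387 + 0.432) = 11.6 μM/s.

11.6 μM/s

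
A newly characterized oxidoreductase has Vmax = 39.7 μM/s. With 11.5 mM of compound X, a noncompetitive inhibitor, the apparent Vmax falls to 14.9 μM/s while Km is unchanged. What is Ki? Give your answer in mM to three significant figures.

6.91 mM

Noncompetitive: Vmax,app = Vmax/α with α = 1 + [I]/Ki.
α = Vmax/Vmax,app = 39.7/14.9 = 2.664.
Ki = [I]/(α − 1) = 11.5/1.664 = 6.91 mM.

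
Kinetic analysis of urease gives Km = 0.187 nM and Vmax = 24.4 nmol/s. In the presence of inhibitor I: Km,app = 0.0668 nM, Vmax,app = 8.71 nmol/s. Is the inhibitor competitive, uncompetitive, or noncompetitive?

Both Km and Vmax decrease by the same factor (~2.80-fold) — characteristic of uncompetitive inhibition.

uncompetitive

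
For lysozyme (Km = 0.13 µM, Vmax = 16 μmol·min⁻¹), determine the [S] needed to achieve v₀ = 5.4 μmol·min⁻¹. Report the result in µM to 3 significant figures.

0.0662 µM

The required fractional saturation is v/Vmax = 5.4/16 = 0.3375.
Then [S]/(Km+[S]) = 0.3375 ⇒ [S] = 0.13 × 0.3375/(1 − 0.3375) = 0.0662 µM.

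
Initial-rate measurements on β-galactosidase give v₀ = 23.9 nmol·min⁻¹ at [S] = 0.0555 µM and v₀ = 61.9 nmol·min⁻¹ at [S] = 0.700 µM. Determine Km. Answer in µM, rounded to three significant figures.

0.111 µM

In reciprocal form, 1/v = (Km/Vmax)·(1/[S]) + 1/Vmax. The two points give (1/[S], 1/v) = (18.02, 0.04184) and (1.429, 0.01616).
Slope = (0.04184 − 0.01616)/(18.02 − 1.429) = 0.001548; intercept = 0.04184 − 0.001548×18.02 = 0.01394.
Vmax = 1/intercept = 71.7 nmol·min⁻¹; Km = slope × Vmax = 0.001548 × 71.7 = 0.111 µM.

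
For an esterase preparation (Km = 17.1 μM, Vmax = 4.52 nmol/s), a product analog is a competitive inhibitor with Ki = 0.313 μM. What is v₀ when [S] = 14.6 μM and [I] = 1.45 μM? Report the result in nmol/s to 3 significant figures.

0.595 nmol/s

With α = 1 + [I]/Ki = 1 + 1.45/0.313 = 5.633, the competitive rate law is v = Vmax[S] / (αKm + [S]).
v = 4.52×14.6 / (5.633×17.1 + 14.6) = 65.99/110.9 = 0.595 nmol/s.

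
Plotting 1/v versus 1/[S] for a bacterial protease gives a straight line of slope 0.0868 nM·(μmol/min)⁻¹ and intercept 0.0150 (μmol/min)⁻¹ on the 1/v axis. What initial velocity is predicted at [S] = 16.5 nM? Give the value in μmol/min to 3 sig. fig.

49.4 μmol/min

The y-intercept is 1/Vmax, so Vmax = 1/0.0150 = 66.7 μmol/min.
The slope is Km/Vmax, so Km = 0.0868 × 66.7 = 5.79 nM.
Then v = 66.7 × 16.5/(5.79 + 16.5) = 49.4 μmol/min.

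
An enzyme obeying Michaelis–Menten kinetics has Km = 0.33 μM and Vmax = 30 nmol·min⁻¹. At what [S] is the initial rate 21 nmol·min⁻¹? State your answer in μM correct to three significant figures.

0.770 μM

The required fractional saturation is v/Vmax = 21/30 = 0.7000.
Then [S]/(Km+[S]) = 0.7000 ⇒ [S] = 0.33 × 0.7000/(1 − 0.7000) = 0.770 μM.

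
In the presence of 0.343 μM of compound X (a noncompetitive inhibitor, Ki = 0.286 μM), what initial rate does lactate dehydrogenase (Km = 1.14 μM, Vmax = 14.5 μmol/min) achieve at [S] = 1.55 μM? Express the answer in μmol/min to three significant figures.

α = 1 + [I]/Ki = 1 + 0.343/0.286 = 2.199.
For a noncompetitive inhibitor, Vmax is reduced to Vmax/α while Km is unchanged: Km,app = 1.14 μM, Vmax,app = 6.59 μmol/min.
v = Vmax,app·[S]/(Km,app + [S]) = 6.59 × 1.55/(1.14 + 1.55) = 3.80 μmol/min.

3.80 μmol/min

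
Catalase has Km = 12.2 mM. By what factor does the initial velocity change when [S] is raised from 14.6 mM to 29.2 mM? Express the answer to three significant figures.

1.29

Since Vmax cancels, v₂/v₁ = [S]₂(Km+[S]₁) / [S]₁(Km+[S]₂).
= 29.2×(12.2+14.6) / (14.6×(12.2+29.2)) = 782.6/604.4 = 1.29.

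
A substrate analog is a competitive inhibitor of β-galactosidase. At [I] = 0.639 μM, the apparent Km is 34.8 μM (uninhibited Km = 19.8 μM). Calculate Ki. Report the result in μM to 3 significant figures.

Competitive: Km,app = α·Km with α = 1 + [I]/Ki.
α = Km,app/Km = 34.8/19.8 = 1.758.
Since α = 1 + [I]/Ki, [I]/Ki = 1.758 − 1 = 0.7576 and Ki = 0.639/0.7576 = 0.843 μM.

0.843 μM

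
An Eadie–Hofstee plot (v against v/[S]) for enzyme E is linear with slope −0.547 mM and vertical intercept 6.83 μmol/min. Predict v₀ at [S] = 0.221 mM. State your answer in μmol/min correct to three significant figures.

1.97 μmol/min

In the Eadie–Hofstee form v = Vmax − Km·(v/[S]), the slope is −Km and the intercept is Vmax, so Km = 0.547 mM and Vmax = 6.83 μmol/min.
v = 6.83 × 0.221/(0.547 + 0.221) = 1.97 μmol/min.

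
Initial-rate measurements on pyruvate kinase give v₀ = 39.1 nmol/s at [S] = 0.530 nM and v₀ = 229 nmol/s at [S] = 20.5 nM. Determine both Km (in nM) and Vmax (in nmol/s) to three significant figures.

In reciprocal form, 1/v = (Km/Vmax)·(1/[S]) + 1/Vmax. The two points give (1/[S], 1/v) = (1.887, 0.02558) and (0.04878, 0.004367).
Slope = (0.02558 − 0.004367)/(1.887 − 0.04878) = 0.01154; intercept = 0.02558 − 0.01154×1.887 = 0.003804.
Vmax = 1/intercept = 263 nmol/s; Km = slope × Vmax = 0.01154 × 263 = 3.03 nM.

Km = 3.03 nM; Vmax = 263 nmol/s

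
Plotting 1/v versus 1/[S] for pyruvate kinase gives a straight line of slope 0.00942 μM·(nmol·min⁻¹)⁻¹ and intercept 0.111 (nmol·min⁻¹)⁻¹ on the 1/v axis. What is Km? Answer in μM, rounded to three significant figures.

0.0849 μM

y-intercept = 1/Vmax ⇒ Vmax = 9.01 nmol·min⁻¹; slope = Km/Vmax ⇒ Km = slope × Vmax.
Km = 0.00942 × 9.01 = 0.0849 μM.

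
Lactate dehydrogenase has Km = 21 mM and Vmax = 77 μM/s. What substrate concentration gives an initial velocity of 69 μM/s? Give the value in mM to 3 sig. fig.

181 mM

The required fractional saturation is v/Vmax = 69/77 = 0.8961.
Then [S]/(Km+[S]) = 0.8961 ⇒ [S] = 21 × 0.8961/(1 − 0.8961) = 181 mM.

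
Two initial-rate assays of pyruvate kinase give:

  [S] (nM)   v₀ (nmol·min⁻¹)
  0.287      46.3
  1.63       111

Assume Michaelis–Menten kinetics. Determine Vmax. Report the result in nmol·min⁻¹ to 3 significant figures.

158 nmol·min⁻¹

In reciprocal form, 1/v = (Km/Vmax)·(1/[S]) + 1/Vmax. The two points give (1/[S], 1/v) = (3.484, 0.02160) and (0.6135, 0.009009).
Slope = (0.02160 − 0.009009)/(3.484 − 0.6135) = 0.004385; intercept = 0.02160 − 0.004385×3.484 = 0.006319.
Vmax = 1/intercept = 158 nmol·min⁻¹; Km = slope × Vmax = 0.004385 × 158 = 0.694 nM.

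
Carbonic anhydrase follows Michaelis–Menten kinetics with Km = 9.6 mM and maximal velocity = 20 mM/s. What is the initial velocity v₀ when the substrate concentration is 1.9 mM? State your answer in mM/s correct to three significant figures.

v = Vmax·[S]/(Km + [S]) = 20 × 1.9 / (9.6 + 1.9)
  = 38.00 / 11.50 = 3.30 mM/s.

3.30 mM/s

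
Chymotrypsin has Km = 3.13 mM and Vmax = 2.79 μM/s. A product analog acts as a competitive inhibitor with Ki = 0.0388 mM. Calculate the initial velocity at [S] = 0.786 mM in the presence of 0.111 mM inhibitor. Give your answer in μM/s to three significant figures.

0.170 μM/s

α = 1 + [I]/Ki = 1 + 0.111/0.0388 = 3.861.
For a competitive inhibitor, Vmax is unchanged and the apparent Km becomes α·Km: Km,app = 12.1 mM, Vmax,app = 2.79 μM/s.
v = Vmax,app·[S]/(Km,app + [S]) = 2.79 × 0.786/(12.1 + 0.786) = 0.170 μM/s.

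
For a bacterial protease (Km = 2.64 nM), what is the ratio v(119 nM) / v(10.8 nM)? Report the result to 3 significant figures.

Since Vmax cancels, v₂/v₁ = [S]₂(Km+[S]₁) / [S]₁(Km+[S]₂).
= 119×(2.64+10.8) / (10.8×(2.64+119)) = 1599/1314 = 1.22.

1.22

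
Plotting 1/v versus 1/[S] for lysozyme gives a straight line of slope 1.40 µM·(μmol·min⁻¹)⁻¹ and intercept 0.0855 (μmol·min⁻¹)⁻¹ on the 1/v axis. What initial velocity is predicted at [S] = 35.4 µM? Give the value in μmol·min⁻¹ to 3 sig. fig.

The y-intercept is 1/Vmax, so Vmax = 1/0.0855 = 11.7 μmol·min⁻¹.
The slope is Km/Vmax, so Km = 1.40 × 11.7 = 16.4 µM.
Then v = 11.7 × 35.4/(16.4 + 35.4) = 8.00 μmol·min⁻¹.

8.00 μmol·min⁻¹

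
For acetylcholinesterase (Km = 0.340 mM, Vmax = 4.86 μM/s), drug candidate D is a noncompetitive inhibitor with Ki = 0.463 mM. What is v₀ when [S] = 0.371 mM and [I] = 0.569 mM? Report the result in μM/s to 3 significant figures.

With α = 1 + [I]/Ki = 1 + 0.569/0.463 = 2.229, the noncompetitive rate law is v = (Vmax/α)·[S] / (Km + [S]).
v = (4.86/2.229)×0.371 / (0.340 + 0.371) = 0.8089/0.7110 = 1.14 μM/s.

1.14 μM/s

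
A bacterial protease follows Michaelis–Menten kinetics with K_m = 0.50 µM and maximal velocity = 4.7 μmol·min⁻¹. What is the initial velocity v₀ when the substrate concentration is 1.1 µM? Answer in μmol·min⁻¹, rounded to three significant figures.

[S]/(Km+[S]) = 1.1/1.600 = 0.6875, the fractional saturation.
v = 0.6875 × Vmax = 0.6875 × 4.7 = 3.23 μmol·min⁻¹.

3.23 μmol·min⁻¹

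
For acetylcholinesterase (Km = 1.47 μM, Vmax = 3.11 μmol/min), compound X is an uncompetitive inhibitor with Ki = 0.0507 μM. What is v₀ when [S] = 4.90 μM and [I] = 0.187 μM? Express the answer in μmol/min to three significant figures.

0.623 μmol/min

With α = 1 + [I]/Ki = 1 + 0.187/0.0507 = 4.688, the uncompetitive rate law is v = (Vmax/α)·[S] / (Km/α + [S]).
v = (3.11/4.688)×4.90 / (1.47/4.688 + 4.90) = 3.250/5.214 = 0.623 μmol/min.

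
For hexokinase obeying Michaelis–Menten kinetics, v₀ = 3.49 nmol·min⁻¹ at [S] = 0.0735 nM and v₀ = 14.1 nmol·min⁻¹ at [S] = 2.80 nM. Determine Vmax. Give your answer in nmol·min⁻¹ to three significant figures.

From v = Vmax[S]/(Km+[S]), each point gives Vmax = v(Km+[S])/[S].
Equating: 3.49(Km+0.0735)/0.0735 = 14.1(Km+2.80)/2.80.
47.48·Km + 3.49 = 5.036·Km + 14.1, so (47.48 − 5.036)·Km = 14.1 − 3.49.
Km = 10.61/42.45 = 0.250 nM; then Vmax = 3.49(0.250+0.0735)/0.0735 = 15.4 nmol·min⁻¹.

15.4 nmol·min⁻¹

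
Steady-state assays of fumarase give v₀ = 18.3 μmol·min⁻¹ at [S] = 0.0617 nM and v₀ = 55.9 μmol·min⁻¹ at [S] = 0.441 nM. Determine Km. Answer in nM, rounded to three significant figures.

From v = Vmax[S]/(Km+[S]), each point gives Vmax = v(Km+[S])/[S].
Equating: 18.3(Km+0.0617)/0.0617 = 55.9(Km+0.441)/0.441.
296.6·Km + 18.3 = 126.8·Km + 55.9, so (296.6 − 126.8)·Km = 55.9 − 18.3.
Km = 37.60/169.8 = 0.221 nM; then Vmax = 18.3(0.221+0.0617)/0.0617 = 84.0 μmol·min⁻¹.

0.221 nM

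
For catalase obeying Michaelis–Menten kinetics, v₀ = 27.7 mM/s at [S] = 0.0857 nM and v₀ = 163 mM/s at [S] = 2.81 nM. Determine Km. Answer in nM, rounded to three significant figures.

0.510 nM

In reciprocal form, 1/v = (Km/Vmax)·(1/[S]) + 1/Vmax. The two points give (1/[S], 1/v) = (11.67, 0.03610) and (0.3559, 0.006135).
Slope = (0.03610 − 0.006135)/(11.67 − 0.3559) = 0.002649; intercept = 0.03610 − 0.002649×11.67 = 0.005192.
Vmax = 1/intercept = 193 mM/s; Km = slope × Vmax = 0.002649 × 193 = 0.510 nM.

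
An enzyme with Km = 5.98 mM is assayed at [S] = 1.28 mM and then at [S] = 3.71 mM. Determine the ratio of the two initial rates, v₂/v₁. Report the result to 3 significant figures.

The fractional saturations are [S]/(Km+[S]) = 1.28/7.260 = 0.1763 and 3.71/9.690 = 0.3829.
v₂/v₁ is just their ratio: 0.3829/0.1763 = 2.17.

2.17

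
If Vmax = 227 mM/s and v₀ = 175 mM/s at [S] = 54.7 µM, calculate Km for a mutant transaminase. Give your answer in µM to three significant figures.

v/Vmax = 175/227 = 0.7709 = [S]/(Km+[S]).
So Km + [S] = [S]/0.7709 = 70.95 µM, giving Km = 70.95 − 54.7 = 16.3 µM.

16.3 µM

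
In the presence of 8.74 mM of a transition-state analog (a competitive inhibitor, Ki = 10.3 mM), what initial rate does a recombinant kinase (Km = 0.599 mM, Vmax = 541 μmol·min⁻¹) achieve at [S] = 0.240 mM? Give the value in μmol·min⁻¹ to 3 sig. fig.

96.4 μmol·min⁻¹

α = 1 + [I]/Ki = 1 + 8.74/10.3 = 1.849.
For a competitive inhibitor, Vmax is unchanged and the apparent Km becomes α·Km: Km,app = 1.11 mM, Vmax,app = 541 μmol·min⁻¹.
v = Vmax,app·[S]/(Km,app + [S]) = 541 × 0.240/(1.11 + 0.240) = 96.4 μmol·min⁻¹.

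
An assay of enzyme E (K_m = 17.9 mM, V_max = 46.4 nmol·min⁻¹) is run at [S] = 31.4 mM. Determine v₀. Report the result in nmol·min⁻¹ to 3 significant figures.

29.6 nmol·min⁻¹

[S]/(Km+[S]) = 31.4/49.30 = 0.6369, the fractional saturation.
v = 0.6369 × Vmax = 0.6369 × 46.4 = 29.6 nmol·min⁻¹.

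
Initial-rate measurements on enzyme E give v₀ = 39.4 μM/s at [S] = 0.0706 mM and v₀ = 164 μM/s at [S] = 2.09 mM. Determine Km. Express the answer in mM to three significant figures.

0.260 mM

From v = Vmax[S]/(Km+[S]), each point gives Vmax = v(Km+[S])/[S].
Equating: 39.4(Km+0.0706)/0.0706 = 164(Km+2.09)/2.09.
558.1·Km + 39.4 = 78.47·Km + 164, so (558.1 − 78.47)·Km = 164 − 39.4.
Km = 124.6/479.6 = 0.260 mM; then Vmax = 39.4(0.260+0.0706)/0.0706 = 184 μM/s.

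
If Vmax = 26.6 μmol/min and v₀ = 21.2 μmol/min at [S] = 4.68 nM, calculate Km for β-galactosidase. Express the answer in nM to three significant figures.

From v = Vmax[S]/(Km+[S]), Km = [S](Vmax − v)/v.
Km = 4.68 × (26.6 − 21.2) / 21.2 = 25.27/21.2 = 1.19 nM.

1.19 nM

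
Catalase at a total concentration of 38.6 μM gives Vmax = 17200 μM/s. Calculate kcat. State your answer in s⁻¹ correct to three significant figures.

kcat = Vmax/[E]total = 17200 μM/s / 38.6 μM = 446 s⁻¹.

446 s⁻¹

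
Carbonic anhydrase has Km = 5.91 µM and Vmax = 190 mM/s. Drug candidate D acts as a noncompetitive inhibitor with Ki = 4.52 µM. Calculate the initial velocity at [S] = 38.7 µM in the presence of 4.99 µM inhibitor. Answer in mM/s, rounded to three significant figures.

With α = 1 + [I]/Ki = 1 + 4.99/4.52 = 2.104, the noncompetitive rate law is v = (Vmax/α)·[S] / (Km + [S]).
v = (190/2.104)×38.7 / (5.91 + 38.7) = 3495/44.61 = 78.3 mM/s.

78.3 mM/s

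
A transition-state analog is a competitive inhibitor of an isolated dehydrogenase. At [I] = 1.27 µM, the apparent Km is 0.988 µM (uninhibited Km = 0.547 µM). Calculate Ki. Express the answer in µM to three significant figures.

Competitive: Km,app = α·Km with α = 1 + [I]/Ki.
α = Km,app/Km = 0.988/0.547 = 1.806.
Ki = [I]/(α − 1) = 1.27/0.8062 = 1.58 µM.

1.58 µM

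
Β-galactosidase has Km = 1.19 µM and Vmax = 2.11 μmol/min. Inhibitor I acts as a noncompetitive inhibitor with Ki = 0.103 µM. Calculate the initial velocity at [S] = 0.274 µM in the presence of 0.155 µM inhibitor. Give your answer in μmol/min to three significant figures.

0.158 μmol/min

α = 1 + [I]/Ki = 1 + 0.155/0.103 = 2.505.
For a noncompetitive inhibitor, Vmax is reduced to Vmax/α while Km is unchanged: Km,app = 1.19 µM, Vmax,app = 0.842 μmol/min.
v = Vmax,app·[S]/(Km,app + [S]) = 0.842 × 0.274/(1.19 + 0.274) = 0.158 μmol/min.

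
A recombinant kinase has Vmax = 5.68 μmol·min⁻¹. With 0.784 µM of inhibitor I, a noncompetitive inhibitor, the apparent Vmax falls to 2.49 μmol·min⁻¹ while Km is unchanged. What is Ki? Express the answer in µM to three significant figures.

Noncompetitive: Vmax,app = Vmax/α with α = 1 + [I]/Ki.
α = Vmax/Vmax,app = 5.68/2.49 = 2.281.
Since α = 1 + [I]/Ki, [I]/Ki = 2.281 − 1 = 1.281 and Ki = 0.784/1.281 = 0.612 µM.

0.612 µM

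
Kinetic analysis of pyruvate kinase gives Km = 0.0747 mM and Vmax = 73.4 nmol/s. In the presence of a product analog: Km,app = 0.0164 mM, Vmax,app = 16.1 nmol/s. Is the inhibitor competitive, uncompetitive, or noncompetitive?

uncompetitive

Both Km and Vmax decrease by the same factor (~4.56-fold) — characteristic of uncompetitive inhibition.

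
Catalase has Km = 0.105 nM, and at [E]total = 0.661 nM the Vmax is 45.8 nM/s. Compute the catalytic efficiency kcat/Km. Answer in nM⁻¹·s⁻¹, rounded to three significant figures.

660 nM⁻¹·s⁻¹

kcat = Vmax/[E]total = 45.8/0.661 = 69.3 s⁻¹.
kcat/Km = 69.3/0.105 = 660 nM⁻¹·s⁻¹.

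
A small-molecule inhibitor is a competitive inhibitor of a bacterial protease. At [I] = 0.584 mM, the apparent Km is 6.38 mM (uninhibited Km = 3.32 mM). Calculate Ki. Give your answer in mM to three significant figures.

Competitive: Km,app = α·Km with α = 1 + [I]/Ki.
α = Km,app/Km = 6.38/3.32 = 1.922.
Since α = 1 + [I]/Ki, [I]/Ki = 1.922 − 1 = 0.9217 and Ki = 0.584/0.9217 = 0.634 mM.

0.634 mM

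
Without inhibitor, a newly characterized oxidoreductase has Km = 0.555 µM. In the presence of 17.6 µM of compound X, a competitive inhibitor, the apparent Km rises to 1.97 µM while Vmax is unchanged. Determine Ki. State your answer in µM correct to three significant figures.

Competitive: Km,app = α·Km with α = 1 + [I]/Ki.
α = Km,app/Km = 1.97/0.555 = 3.550.
Ki = [I]/(α − 1) = 17.6/2.550 = 6.90 µM.

6.90 µM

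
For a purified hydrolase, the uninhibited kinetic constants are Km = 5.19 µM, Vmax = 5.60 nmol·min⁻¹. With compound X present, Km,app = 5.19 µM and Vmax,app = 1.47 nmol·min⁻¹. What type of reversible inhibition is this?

noncompetitive

Vmax decreases (5.60 → 1.47 nmol·min⁻¹) while Km is unchanged — pure noncompetitive inhibition.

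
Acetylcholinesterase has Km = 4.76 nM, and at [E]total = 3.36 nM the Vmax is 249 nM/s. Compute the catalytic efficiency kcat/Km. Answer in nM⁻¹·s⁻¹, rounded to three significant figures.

15.6 nM⁻¹·s⁻¹

kcat = Vmax/[E]total = 249/3.36 = 74.1 s⁻¹.
kcat/Km = 74.1/4.76 = 15.6 nM⁻¹·s⁻¹.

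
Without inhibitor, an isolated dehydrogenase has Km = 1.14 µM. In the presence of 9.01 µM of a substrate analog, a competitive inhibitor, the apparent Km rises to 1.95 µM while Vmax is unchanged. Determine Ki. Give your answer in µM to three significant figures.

Competitive: Km,app = α·Km with α = 1 + [I]/Ki.
α = Km,app/Km = 1.95/1.14 = 1.711.
Ki = [I]/(α − 1) = 9.01/0.7105 = 12.7 µM.

12.7 µM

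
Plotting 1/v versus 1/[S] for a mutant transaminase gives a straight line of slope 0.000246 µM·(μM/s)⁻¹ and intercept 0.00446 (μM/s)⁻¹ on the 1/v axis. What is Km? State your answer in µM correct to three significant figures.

y-intercept = 1/Vmax ⇒ Vmax = 224 μM/s; slope = Km/Vmax ⇒ Km = slope × Vmax.
Km = 0.000246 × 224 = 0.0552 µM.

0.0552 µM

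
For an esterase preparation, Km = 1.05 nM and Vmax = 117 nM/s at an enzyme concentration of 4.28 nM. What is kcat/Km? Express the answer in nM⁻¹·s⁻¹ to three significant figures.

kcat = Vmax/[E]total = 117/4.28 = 27.3 s⁻¹.
kcat/Km = 27.3/1.05 = 26.0 nM⁻¹·s⁻¹.

26.0 nM⁻¹·s⁻¹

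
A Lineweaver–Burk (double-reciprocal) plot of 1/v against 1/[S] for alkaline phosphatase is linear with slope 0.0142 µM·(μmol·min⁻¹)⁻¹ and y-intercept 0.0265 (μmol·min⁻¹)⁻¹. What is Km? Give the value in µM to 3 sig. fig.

y-intercept = 1/Vmax ⇒ Vmax = 37.7 μmol·min⁻¹; slope = Km/Vmax ⇒ Km = slope × Vmax.
Km = 0.0142 × 37.7 = 0.536 µM.

0.536 µM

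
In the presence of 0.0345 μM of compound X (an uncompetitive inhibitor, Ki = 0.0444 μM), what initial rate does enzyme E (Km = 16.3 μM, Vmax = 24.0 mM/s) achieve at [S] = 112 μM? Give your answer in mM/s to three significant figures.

12.5 mM/s

α = 1 + [I]/Ki = 1 + 0.0345/0.0444 = 1.777.
For an uncompetitive inhibitor, both parameters are divided by α, giving Vmax/α and Km/α: Km,app = 9.17 μM, Vmax,app = 13.5 mM/s.
v = Vmax,app·[S]/(Km,app + [S]) = 13.5 × 112/(9.17 + 112) = 12.5 mM/s.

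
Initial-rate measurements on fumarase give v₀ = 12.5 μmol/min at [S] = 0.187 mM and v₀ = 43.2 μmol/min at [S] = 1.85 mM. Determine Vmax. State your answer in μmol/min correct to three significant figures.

From v = Vmax[S]/(Km+[S]), each point gives Vmax = v(Km+[S])/[S].
Equating: 12.5(Km+0.187)/0.187 = 43.2(Km+1.85)/1.85.
66.84·Km + 12.5 = 23.35·Km + 43.2, so (66.84 − 23.35)·Km = 43.2 − 12.5.
Km = 30.70/43.49 = 0.706 mM; then Vmax = 12.5(0.706+0.187)/0.187 = 59.7 μmol/min.

59.7 μmol/min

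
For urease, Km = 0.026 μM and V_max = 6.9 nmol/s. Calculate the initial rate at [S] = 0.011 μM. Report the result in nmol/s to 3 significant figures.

2.05 nmol/s

[S]/(Km+[S]) = 0.011/0.03700 = 0.2973, the fractional saturation.
v = 0.2973 × Vmax = 0.2973 × 6.9 = 2.05 nmol/s.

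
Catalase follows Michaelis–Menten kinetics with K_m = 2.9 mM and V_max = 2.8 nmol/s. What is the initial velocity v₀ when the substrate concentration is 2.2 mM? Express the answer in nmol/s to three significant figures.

v = Vmax·[S]/(Km + [S]) = 2.8 × 2.2 / (2.9 + 2.2)
  = 6.160 / 5.100 = 1.21 nmol/s.

1.21 nmol/s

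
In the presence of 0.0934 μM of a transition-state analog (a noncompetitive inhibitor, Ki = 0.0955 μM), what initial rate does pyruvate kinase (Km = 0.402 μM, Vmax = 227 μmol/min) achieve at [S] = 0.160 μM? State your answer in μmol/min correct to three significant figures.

32.7 μmol/min

With α = 1 + [I]/Ki = 1 + 0.0934/0.0955 = 1.978, the noncompetitive rate law is v = (Vmax/α)·[S] / (Km + [S]).
v = (227/1.978)×0.160 / (0.402 + 0.160) = 18.36/0.5620 = 32.7 μmol/min.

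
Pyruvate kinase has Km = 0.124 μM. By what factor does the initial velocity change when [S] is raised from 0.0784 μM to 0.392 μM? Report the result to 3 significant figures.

The fractional saturations are [S]/(Km+[S]) = 0.0784/0.2024 = 0.3874 and 0.392/0.5160 = 0.7597.
v₂/v₁ is just their ratio: 0.7597/0.3874 = 1.96.

1.96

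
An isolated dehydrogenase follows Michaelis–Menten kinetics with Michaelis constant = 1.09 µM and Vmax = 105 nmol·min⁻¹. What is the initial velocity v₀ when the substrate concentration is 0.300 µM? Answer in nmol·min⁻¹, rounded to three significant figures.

22.7 nmol·min⁻¹

v = Vmax·[S]/(Km + [S]) = 105 × 0.300 / (1.09 + 0.300)
  = 31.50 / 1.390 = 22.7 nmol·min⁻¹.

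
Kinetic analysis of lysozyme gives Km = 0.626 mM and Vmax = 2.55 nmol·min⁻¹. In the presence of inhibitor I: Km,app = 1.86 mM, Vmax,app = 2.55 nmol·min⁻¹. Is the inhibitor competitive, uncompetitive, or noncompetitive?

Km increases (0.626 → 1.86 mM) while Vmax is unchanged — the hallmark of competitive inhibition.

competitive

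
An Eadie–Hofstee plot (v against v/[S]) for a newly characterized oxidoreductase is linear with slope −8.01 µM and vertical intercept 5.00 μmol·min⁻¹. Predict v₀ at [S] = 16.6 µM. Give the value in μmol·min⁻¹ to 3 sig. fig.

3.37 μmol·min⁻¹

In the Eadie–Hofstee form v = Vmax − Km·(v/[S]), the slope is −Km and the intercept is Vmax, so Km = 8.01 µM and Vmax = 5.00 μmol·min⁻¹.
v = 5.00 × 16.6/(8.01 + 16.6) = 3.37 μmol·min⁻¹.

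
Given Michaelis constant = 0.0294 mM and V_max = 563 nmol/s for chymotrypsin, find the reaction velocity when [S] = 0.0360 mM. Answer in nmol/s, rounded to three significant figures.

310 nmol/s

[S]/(Km+[S]) = 0.0360/0.06540 = 0.5505, the fractional saturation.
v = 0.5505 × Vmax = 0.5505 × 563 = 310 nmol/s.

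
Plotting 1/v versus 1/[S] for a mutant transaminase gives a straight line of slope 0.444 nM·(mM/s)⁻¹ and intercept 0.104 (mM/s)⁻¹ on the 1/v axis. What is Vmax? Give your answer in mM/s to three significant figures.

9.62 mM/s

The y-intercept of a Lineweaver–Burk plot equals 1/Vmax, so Vmax = 1/0.104 = 9.62 mM/s.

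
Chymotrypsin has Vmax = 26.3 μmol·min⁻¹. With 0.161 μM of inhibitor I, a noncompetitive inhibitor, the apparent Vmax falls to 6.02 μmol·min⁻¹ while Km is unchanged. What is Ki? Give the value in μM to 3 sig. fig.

0.0478 μM

Noncompetitive: Vmax,app = Vmax/α with α = 1 + [I]/Ki.
α = Vmax/Vmax,app = 26.3/6.02 = 4.369.
Ki = [I]/(α − 1) = 0.161/3.369 = 0.0478 μM.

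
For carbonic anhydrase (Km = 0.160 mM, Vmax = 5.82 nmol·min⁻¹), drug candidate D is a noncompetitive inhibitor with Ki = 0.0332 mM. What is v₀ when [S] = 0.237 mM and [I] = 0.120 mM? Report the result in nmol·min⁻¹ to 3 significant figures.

0.753 nmol·min⁻¹

α = 1 + [I]/Ki = 1 + 0.120/0.0332 = 4.614.
For a noncompetitive inhibitor, Vmax is reduced to Vmax/α while Km is unchanged: Km,app = 0.160 mM, Vmax,app = 1.26 nmol·min⁻¹.
v = Vmax,app·[S]/(Km,app + [S]) = 1.26 × 0.237/(0.160 + 0.237) = 0.753 nmol·min⁻¹.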